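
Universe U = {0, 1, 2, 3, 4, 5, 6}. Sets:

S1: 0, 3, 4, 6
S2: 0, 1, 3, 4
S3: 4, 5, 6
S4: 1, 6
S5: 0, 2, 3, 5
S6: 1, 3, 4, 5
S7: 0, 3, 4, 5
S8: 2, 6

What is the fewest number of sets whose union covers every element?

3

S1, S2, S5 together cover {0, 1, 2, 3, 4, 5, 6} — every element.
No 2 of the 8 sets cover everything (all 28 pairs fall short), so 3 is minimum.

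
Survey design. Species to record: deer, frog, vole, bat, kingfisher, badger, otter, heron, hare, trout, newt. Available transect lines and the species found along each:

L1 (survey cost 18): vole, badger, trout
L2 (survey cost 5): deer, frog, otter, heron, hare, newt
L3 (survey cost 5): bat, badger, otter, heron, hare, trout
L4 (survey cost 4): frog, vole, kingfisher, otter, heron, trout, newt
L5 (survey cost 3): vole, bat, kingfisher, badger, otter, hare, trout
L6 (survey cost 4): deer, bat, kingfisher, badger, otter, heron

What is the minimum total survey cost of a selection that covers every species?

8

L2, L5 cover every species at survey cost 5 + 3 = 8.
Any cover uses at least 2 transects; among all covering selections none totals below 8.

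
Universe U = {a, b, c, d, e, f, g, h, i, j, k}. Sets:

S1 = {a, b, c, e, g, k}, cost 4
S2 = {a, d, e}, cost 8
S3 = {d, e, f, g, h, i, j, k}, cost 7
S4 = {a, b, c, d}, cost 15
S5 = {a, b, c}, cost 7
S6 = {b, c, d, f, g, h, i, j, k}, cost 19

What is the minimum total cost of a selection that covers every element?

S1, S3 cover every element at cost 4 + 7 = 11.
Any cover uses at least 2 sets; among all covering selections none totals below 11.

11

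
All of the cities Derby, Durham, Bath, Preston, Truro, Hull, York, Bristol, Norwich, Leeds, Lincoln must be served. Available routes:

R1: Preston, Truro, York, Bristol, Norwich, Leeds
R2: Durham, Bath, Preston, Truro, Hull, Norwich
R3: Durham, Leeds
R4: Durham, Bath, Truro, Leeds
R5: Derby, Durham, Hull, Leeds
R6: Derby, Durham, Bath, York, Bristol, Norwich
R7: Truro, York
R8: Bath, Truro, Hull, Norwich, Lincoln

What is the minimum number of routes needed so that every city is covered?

3

R1, R5, R8 together cover {Derby, Durham, Bath, Preston, Truro, Hull, York, Bristol, Norwich, Leeds, Lincoln} — every city.
No 2 of the 8 routes cover everything (all 28 pairs fall short), so 3 is minimum.
Greedy (largest uncovered first) would take R1, R2, R5, R8 — 4 routes — but 3 suffice.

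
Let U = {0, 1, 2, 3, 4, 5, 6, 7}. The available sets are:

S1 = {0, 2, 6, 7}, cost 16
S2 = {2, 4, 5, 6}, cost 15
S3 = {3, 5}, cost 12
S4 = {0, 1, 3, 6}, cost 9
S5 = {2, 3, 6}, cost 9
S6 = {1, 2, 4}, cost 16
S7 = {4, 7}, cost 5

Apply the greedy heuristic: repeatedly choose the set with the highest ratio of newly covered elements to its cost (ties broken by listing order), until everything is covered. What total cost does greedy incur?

Pick 1: S4 adds 4 new (0, 1, 3, 6) at cost 9 (ratio 4/9).
Pick 2: S7 adds 2 new (4, 7) at cost 5 (ratio 2/5).
Pick 3: S2 adds 2 new (2, 5) at cost 15 (ratio 2/15).
Greedy total cost: 9 + 5 + 15 = 29.

29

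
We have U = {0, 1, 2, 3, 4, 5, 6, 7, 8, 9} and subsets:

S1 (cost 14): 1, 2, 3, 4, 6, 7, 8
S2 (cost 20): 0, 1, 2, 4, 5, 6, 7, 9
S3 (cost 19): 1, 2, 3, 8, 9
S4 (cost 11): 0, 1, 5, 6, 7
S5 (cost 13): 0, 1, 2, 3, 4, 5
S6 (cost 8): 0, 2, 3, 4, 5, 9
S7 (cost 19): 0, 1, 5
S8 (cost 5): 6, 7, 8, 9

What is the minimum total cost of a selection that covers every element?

S5, S8 cover every element at cost 13 + 5 = 18.
Any cover uses at least 2 sets; among all covering selections none totals below 18.

18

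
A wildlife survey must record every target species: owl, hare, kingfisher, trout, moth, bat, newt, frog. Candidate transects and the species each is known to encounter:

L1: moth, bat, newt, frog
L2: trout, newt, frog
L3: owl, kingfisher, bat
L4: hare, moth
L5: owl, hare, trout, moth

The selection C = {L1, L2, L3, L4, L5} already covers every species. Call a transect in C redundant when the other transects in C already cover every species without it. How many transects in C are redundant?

Drop L1: the rest still cover every species — redundant.
Drop L2: the rest still cover every species — redundant.
Drop L3: kingfisher uncovered — not redundant.
Drop L4: the rest still cover every species — redundant.
Drop L5: the rest still cover every species — redundant.
4 redundant: L1, L2, L4, L5.

4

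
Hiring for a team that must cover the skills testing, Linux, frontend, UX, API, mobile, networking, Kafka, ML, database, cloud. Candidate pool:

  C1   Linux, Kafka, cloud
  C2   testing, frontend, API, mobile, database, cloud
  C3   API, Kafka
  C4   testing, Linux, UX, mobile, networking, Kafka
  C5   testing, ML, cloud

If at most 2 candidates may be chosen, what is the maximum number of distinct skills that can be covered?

10

Choosing C2, C4 covers {testing, Linux, frontend, UX, API, mobile, networking, Kafka, database, cloud} — 10 skills.
No choice of 2 candidates does better; here ML is left uncovered.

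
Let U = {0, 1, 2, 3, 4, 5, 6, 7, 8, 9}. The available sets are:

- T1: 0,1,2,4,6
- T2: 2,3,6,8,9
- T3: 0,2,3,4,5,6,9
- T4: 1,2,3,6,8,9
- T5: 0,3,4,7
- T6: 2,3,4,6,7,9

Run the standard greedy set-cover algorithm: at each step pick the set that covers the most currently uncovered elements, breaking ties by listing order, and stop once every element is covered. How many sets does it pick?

Pick 1: T3 covers 7 new elements (0, 2, 3, 4, 5, 6, 9).
Pick 2: T4 covers 2 new elements (1, 8).
Pick 3: T5 covers 1 new elements (7).
Greedy uses 3 sets.

3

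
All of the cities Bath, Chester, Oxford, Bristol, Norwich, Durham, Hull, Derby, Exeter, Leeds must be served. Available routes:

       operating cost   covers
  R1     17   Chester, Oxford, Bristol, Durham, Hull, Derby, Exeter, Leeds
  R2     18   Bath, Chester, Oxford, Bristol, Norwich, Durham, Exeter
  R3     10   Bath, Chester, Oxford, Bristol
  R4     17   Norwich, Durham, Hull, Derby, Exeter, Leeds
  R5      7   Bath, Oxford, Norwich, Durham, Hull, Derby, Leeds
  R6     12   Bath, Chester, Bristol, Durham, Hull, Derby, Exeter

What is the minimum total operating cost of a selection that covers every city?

R5, R6 cover every city at operating cost 7 + 12 = 19.
Any cover uses at least 2 routes; among all covering selections none totals below 19.

19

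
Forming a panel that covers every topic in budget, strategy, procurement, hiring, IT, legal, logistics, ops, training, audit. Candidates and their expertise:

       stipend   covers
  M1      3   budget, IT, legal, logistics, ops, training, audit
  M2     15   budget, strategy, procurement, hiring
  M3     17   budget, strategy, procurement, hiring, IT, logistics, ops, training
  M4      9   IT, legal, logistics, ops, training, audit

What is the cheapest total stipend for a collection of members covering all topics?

18

M1, M2 cover every topic at stipend 3 + 15 = 18.
Any cover uses at least 2 members; among all covering selections none totals below 18.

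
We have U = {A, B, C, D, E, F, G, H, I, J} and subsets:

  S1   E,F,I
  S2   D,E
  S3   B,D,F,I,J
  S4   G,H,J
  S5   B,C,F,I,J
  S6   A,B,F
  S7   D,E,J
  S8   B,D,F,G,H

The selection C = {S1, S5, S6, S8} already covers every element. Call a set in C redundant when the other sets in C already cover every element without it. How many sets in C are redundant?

Drop S1: E uncovered — not redundant.
Drop S5: C, J uncovered — not redundant.
Drop S6: A uncovered — not redundant.
Drop S8: D, G, H uncovered — not redundant.
None of the sets in C is redundant.

0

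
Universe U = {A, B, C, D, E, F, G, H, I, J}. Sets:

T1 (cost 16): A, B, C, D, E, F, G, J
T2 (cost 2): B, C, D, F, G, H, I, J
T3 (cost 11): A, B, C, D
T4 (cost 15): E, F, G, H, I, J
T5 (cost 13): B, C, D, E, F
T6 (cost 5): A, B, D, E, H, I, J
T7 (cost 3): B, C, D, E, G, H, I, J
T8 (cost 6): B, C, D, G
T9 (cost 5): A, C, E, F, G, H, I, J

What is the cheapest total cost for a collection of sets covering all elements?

7

T2, T6 cover every element at cost 2 + 5 = 7.
Any cover uses at least 2 sets; among all covering selections none totals below 7.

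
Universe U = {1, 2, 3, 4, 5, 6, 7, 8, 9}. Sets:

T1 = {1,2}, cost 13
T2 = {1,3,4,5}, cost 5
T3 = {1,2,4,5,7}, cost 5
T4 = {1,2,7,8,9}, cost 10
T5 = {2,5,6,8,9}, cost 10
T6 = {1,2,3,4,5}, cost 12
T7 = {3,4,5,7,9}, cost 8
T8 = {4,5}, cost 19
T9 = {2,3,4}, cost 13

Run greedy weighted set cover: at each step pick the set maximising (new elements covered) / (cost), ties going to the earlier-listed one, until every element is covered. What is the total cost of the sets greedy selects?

Pick 1: T3 adds 5 new (1, 2, 4, 5, 7) at cost 5 (ratio 5/5).
Pick 2: T5 adds 3 new (6, 8, 9) at cost 10 (ratio 3/10).
Pick 3: T2 adds 1 new (3) at cost 5 (ratio 1/5).
Greedy total cost: 5 + 10 + 5 = 20.

20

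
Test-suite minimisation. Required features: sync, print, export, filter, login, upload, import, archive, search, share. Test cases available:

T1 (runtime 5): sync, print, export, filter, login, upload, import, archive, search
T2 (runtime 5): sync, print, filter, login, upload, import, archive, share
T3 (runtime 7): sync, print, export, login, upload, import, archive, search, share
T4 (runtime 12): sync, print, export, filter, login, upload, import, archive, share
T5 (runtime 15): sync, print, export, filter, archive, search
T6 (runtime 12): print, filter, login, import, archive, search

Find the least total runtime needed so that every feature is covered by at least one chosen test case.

10

T1, T2 cover every feature at runtime 5 + 5 = 10.
Any cover uses at least 2 test cases; among all covering selections none totals below 10.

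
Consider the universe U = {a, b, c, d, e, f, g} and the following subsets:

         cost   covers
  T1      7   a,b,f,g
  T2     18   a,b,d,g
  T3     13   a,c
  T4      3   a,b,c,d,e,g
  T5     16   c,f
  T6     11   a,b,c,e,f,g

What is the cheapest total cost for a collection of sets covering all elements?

T1, T4 cover every element at cost 7 + 3 = 10.
Any cover uses at least 2 sets; among all covering selections none totals below 10.

10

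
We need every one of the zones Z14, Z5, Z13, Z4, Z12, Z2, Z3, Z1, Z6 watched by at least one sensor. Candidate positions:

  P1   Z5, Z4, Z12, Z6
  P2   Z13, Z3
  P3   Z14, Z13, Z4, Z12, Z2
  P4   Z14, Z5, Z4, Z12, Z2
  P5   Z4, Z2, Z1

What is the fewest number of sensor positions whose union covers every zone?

4

P1, P2, P3, P5 together cover {Z14, Z5, Z13, Z4, Z12, Z2, Z3, Z1, Z6} — every zone.
No 3 of the 5 sensor positions cover everything (all 10 triples fall short), so 4 is minimum.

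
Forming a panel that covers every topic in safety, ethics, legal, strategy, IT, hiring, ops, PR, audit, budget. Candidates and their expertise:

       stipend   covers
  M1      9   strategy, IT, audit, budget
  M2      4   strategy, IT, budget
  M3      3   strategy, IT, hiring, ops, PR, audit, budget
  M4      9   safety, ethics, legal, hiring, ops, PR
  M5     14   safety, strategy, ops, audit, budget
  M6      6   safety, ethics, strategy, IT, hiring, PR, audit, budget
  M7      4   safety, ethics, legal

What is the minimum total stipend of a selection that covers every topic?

7

M3, M7 cover every topic at stipend 3 + 4 = 7.
Any cover uses at least 2 members; among all covering selections none totals below 7.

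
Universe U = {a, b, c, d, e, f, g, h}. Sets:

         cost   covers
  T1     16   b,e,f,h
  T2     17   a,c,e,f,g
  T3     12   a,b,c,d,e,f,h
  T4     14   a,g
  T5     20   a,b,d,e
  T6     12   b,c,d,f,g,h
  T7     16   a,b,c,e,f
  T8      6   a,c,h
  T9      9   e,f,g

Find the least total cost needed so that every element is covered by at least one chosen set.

21

T3, T9 cover every element at cost 12 + 9 = 21.
Any cover uses at least 2 sets; among all covering selections none totals below 21.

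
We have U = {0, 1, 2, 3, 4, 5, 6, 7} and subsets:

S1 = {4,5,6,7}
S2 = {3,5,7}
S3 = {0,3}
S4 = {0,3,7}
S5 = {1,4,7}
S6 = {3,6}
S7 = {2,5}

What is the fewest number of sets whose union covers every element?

4

S1, S3, S5, S7 together cover {0, 1, 2, 3, 4, 5, 6, 7} — every element.
No 3 of the 7 sets cover everything (all 35 triples fall short), so 4 is minimum.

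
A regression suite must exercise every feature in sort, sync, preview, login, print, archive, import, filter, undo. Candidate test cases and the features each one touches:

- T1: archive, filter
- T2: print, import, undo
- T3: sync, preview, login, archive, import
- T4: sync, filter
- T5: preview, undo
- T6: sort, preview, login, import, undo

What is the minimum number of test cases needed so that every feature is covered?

T1, T2, T3, T6 together cover {sort, sync, preview, login, print, archive, import, filter, undo} — every feature.
No 3 of the 6 test cases cover everything (all 20 triples fall short), so 4 is minimum.

4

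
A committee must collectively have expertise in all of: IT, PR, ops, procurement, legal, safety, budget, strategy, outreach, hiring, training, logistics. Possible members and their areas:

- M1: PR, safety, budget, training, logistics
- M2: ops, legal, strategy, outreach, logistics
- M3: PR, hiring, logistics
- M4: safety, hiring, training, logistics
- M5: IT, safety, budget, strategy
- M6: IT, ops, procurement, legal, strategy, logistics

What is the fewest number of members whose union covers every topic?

4

M1, M2, M3, M6 together cover {IT, PR, ops, procurement, legal, safety, budget, strategy, outreach, hiring, training, logistics} — every topic.
No 3 of the 6 members cover everything (all 20 triples fall short), so 4 is minimum.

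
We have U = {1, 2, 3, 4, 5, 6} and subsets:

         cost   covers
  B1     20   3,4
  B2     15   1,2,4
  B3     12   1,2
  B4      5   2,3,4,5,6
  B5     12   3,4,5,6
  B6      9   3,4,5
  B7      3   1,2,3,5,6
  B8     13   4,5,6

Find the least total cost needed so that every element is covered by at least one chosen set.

8

B4, B7 cover every element at cost 5 + 3 = 8.
Any cover uses at least 2 sets; among all covering selections none totals below 8.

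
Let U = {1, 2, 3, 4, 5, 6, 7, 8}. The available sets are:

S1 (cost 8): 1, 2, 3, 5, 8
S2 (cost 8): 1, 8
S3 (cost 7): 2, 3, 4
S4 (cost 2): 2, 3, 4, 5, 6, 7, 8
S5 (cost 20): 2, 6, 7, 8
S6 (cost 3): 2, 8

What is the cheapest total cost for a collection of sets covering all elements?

10

S1, S4 cover every element at cost 8 + 2 = 10.
Any cover uses at least 2 sets; among all covering selections none totals below 10.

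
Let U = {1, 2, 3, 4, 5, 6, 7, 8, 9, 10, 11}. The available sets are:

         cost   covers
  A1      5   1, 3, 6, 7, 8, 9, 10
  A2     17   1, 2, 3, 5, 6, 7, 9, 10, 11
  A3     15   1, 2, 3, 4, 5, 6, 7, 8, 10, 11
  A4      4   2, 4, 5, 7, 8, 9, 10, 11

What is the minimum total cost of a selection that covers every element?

A1, A4 cover every element at cost 5 + 4 = 9.
Any cover uses at least 2 sets; among all covering selections none totals below 9.

9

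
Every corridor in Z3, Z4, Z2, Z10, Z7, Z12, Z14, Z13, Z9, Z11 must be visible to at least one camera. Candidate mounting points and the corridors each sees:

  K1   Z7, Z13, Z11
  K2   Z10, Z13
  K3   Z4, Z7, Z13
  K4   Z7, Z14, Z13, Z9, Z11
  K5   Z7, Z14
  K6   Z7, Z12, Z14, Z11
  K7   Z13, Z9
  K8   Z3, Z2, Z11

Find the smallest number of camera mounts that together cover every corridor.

5

K2, K3, K4, K6, K8 together cover {Z3, Z4, Z2, Z10, Z7, Z12, Z14, Z13, Z9, Z11} — every corridor.
No 4 of the 8 camera mounts cover everything (all 70 size-4 selections fall short), so 5 is minimum.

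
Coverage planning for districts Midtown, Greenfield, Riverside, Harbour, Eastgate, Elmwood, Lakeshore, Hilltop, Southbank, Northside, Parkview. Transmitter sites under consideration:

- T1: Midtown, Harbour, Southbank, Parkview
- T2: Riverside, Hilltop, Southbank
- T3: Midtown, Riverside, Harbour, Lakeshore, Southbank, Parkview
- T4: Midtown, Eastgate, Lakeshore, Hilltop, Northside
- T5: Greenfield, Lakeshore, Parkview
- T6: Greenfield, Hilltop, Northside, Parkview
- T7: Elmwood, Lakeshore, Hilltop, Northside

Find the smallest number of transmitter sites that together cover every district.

T3, T4, T5, T7 together cover {Midtown, Greenfield, Riverside, Harbour, Eastgate, Elmwood, Lakeshore, Hilltop, Southbank, Northside, Parkview} — every district.
No 3 of the 7 transmitter sites cover everything (all 35 triples fall short), so 4 is minimum.

4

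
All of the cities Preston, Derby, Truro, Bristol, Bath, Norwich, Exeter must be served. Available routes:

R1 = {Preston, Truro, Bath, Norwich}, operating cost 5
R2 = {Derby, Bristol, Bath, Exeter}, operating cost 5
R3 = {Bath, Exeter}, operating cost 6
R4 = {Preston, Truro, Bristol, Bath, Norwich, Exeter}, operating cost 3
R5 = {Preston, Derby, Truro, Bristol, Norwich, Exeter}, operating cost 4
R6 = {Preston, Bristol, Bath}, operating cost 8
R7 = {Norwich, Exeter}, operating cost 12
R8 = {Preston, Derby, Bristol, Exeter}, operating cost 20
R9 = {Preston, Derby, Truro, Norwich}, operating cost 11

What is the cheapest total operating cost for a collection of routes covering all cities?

7

R4, R5 cover every city at operating cost 3 + 4 = 7.
Any cover uses at least 2 routes; among all covering selections none totals below 7.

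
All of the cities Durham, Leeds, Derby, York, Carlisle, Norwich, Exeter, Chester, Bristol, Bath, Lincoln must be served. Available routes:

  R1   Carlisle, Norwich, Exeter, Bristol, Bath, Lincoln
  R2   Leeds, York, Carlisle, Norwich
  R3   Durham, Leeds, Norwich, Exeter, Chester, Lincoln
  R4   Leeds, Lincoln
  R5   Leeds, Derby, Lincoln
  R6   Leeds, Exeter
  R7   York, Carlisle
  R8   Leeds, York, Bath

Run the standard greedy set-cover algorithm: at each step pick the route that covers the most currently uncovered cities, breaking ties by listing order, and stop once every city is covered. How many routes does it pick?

4

Pick 1: R1 covers 6 new cities (Carlisle, Norwich, Exeter, Bristol, Bath, Lincoln).
Pick 2: R3 covers 3 new cities (Durham, Leeds, Chester).
Pick 3: R2 covers 1 new cities (York).
Pick 4: R5 covers 1 new cities (Derby).
Greedy uses 4 routes.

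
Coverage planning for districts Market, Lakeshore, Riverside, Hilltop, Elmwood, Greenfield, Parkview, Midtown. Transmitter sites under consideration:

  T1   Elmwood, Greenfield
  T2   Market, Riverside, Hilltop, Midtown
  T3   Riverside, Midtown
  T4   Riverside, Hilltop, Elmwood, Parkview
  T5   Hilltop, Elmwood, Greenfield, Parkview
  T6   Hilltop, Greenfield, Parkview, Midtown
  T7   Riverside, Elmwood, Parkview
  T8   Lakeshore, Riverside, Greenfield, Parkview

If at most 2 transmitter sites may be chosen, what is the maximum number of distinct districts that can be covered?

Choosing T2, T5 covers {Market, Riverside, Hilltop, Elmwood, Greenfield, Parkview, Midtown} — 7 districts.
No choice of 2 transmitter sites does better; here Lakeshore is left uncovered.

7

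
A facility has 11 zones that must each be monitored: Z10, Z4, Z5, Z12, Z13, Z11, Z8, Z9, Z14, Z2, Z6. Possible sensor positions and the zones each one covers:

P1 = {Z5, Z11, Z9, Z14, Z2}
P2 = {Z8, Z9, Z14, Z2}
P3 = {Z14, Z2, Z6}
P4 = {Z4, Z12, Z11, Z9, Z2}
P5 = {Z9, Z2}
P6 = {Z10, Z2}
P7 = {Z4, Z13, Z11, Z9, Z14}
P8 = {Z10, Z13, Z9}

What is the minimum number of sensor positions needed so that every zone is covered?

P1, P2, P3, P4, P8 together cover {Z10, Z4, Z5, Z12, Z13, Z11, Z8, Z9, Z14, Z2, Z6} — every zone.
No 4 of the 8 sensor positions cover everything (all 70 size-4 selections fall short), so 5 is minimum.

5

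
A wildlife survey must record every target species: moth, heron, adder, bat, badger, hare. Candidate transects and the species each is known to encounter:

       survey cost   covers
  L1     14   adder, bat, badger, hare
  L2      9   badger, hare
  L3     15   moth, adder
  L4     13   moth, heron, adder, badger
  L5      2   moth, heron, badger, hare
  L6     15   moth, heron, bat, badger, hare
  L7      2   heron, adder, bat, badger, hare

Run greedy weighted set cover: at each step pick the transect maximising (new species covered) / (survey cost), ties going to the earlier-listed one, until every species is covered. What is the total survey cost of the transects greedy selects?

Pick 1: L7 adds 5 new (heron, adder, bat, badger, hare) at survey cost 2 (ratio 5/2).
Pick 2: L5 adds 1 new (moth) at survey cost 2 (ratio 1/2).
Greedy total survey cost: 2 + 2 = 4.

4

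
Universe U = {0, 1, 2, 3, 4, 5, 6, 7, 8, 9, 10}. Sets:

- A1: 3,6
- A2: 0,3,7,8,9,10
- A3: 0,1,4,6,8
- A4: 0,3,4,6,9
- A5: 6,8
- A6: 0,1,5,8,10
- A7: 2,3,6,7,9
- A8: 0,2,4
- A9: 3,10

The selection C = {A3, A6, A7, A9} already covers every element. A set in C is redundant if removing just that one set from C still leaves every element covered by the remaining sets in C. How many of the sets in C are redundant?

Drop A3: 4 uncovered — not redundant.
Drop A6: 5 uncovered — not redundant.
Drop A7: 2, 7, 9 uncovered — not redundant.
Drop A9: the rest still cover every element — redundant.
1 redundant: A9.

1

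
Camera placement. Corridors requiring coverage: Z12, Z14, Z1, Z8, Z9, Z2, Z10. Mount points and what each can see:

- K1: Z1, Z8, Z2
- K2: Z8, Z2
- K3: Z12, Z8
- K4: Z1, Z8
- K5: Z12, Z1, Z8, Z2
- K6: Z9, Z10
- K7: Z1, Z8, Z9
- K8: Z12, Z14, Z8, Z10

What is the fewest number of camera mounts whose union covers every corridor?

3

K1, K6, K8 together cover {Z12, Z14, Z1, Z8, Z9, Z2, Z10} — every corridor.
No 2 of the 8 camera mounts cover everything (all 28 pairs fall short), so 3 is minimum.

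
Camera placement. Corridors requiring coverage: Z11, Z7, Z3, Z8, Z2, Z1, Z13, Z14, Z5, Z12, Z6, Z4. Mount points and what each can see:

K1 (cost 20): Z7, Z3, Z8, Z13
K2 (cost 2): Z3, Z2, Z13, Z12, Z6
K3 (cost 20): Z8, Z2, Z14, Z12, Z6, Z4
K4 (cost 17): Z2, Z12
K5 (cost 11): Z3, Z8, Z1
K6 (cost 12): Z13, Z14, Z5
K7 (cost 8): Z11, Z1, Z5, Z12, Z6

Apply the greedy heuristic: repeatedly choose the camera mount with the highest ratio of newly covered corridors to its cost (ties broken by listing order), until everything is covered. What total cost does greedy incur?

Pick 1: K2 adds 5 new (Z3, Z2, Z13, Z12, Z6) at cost 2 (ratio 5/2).
Pick 2: K7 adds 3 new (Z11, Z1, Z5) at cost 8 (ratio 3/8).
Pick 3: K3 adds 3 new (Z8, Z14, Z4) at cost 20 (ratio 3/20).
Pick 4: K1 adds 1 new (Z7) at cost 20 (ratio 1/20).
Greedy total cost: 2 + 8 + 20 + 20 = 50. (The true optimum is 48, so greedy overshoots here.)

50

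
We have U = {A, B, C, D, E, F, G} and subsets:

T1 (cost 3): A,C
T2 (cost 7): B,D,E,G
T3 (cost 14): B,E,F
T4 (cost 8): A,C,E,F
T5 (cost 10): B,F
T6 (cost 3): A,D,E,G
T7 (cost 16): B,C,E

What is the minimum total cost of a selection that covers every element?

15

T2, T4 cover every element at cost 7 + 8 = 15.
Any cover uses at least 2 sets; among all covering selections none totals below 15.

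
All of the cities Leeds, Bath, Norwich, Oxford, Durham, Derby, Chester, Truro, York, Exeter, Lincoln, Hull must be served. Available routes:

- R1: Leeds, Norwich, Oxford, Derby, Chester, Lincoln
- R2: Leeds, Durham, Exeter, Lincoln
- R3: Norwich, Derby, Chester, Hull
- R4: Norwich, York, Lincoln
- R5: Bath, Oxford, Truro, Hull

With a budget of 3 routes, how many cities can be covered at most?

11

Choosing R1, R2, R5 covers {Leeds, Bath, Norwich, Oxford, Durham, Derby, Chester, Truro, Exeter, Lincoln, Hull} — 11 cities.
No choice of 3 routes does better; here York is left uncovered.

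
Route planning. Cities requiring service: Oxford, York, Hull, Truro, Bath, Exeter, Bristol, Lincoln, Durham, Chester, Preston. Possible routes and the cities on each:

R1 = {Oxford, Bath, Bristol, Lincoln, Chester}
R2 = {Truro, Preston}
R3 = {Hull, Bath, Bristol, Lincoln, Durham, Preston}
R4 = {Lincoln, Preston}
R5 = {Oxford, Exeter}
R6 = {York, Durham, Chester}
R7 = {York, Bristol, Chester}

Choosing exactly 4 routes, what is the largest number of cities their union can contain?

11

Choosing R2, R3, R5, R6 covers {Oxford, York, Hull, Truro, Bath, Exeter, Bristol, Lincoln, Durham, Chester, Preston} — 11 cities.
That is all 11 cities.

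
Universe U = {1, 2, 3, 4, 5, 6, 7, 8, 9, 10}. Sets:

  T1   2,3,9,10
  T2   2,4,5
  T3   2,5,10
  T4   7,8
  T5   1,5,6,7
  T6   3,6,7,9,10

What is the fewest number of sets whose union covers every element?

4

T1, T2, T4, T5 together cover {1, 2, 3, 4, 5, 6, 7, 8, 9, 10} — every element.
No 3 of the 6 sets cover everything (all 20 triples fall short), so 4 is minimum.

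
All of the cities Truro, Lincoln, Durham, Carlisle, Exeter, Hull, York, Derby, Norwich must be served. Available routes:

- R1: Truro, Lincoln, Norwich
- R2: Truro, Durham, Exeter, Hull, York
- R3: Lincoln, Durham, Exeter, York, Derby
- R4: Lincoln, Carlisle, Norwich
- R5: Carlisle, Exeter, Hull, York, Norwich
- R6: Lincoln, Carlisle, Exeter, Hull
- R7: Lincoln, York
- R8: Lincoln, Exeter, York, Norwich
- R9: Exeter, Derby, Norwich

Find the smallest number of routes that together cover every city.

R1, R3, R5 together cover {Truro, Lincoln, Durham, Carlisle, Exeter, Hull, York, Derby, Norwich} — every city.
No 2 of the 9 routes cover everything (all 36 pairs fall short), so 3 is minimum.

3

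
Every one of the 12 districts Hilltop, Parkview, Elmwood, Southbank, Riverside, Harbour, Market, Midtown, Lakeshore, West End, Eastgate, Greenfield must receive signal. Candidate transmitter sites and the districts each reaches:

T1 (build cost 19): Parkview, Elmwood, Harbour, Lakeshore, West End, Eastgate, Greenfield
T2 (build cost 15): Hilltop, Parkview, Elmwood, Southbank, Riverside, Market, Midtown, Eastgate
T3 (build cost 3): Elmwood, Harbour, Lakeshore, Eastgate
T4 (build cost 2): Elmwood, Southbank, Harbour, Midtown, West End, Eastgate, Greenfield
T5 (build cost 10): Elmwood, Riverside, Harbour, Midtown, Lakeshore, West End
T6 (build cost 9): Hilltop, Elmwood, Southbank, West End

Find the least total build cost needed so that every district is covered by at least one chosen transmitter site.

20

T2, T3, T4 cover every district at build cost 15 + 3 + 2 = 20.
Any cover uses at least 2 transmitter sites; among all covering selections none totals below 20.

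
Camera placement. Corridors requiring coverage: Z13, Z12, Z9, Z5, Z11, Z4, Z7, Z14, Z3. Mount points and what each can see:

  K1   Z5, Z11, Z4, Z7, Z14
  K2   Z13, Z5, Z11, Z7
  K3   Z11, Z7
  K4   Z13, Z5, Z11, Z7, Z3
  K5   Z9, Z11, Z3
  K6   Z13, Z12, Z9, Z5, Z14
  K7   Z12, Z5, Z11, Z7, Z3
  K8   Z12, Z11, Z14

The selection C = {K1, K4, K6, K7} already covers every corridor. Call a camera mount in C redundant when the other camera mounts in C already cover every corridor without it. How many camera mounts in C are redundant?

2

Drop K1: Z4 uncovered — not redundant.
Drop K4: the rest still cover every corridor — redundant.
Drop K6: Z9 uncovered — not redundant.
Drop K7: the rest still cover every corridor — redundant.
2 redundant: K4, K7.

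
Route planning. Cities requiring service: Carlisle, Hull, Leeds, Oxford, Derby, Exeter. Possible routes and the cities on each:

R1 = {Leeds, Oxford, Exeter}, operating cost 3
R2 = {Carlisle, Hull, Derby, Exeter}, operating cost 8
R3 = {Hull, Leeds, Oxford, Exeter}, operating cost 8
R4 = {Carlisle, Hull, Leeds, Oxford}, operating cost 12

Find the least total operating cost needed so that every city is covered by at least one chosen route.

R1, R2 cover every city at operating cost 3 + 8 = 11.
Any cover uses at least 2 routes; among all covering selections none totals below 11.

11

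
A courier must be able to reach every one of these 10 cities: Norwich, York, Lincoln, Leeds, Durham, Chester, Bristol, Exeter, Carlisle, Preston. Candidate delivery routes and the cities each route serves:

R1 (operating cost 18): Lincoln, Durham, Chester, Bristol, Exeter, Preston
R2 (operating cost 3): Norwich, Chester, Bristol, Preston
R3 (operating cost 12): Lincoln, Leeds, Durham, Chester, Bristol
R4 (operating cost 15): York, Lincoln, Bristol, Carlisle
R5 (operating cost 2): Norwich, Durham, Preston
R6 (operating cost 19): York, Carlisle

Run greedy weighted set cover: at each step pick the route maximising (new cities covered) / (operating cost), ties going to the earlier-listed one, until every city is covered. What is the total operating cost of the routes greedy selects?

50

Pick 1: R5 adds 3 new (Norwich, Durham, Preston) at operating cost 2 (ratio 3/2).
Pick 2: R2 adds 2 new (Chester, Bristol) at operating cost 3 (ratio 2/3).
Pick 3: R4 adds 3 new (York, Lincoln, Carlisle) at operating cost 15 (ratio 3/15).
Pick 4: R3 adds 1 new (Leeds) at operating cost 12 (ratio 1/12).
Pick 5: R1 adds 1 new (Exeter) at operating cost 18 (ratio 1/18).
Greedy total operating cost: 2 + 3 + 15 + 12 + 18 = 50. (The true optimum is 47, so greedy overshoots here.)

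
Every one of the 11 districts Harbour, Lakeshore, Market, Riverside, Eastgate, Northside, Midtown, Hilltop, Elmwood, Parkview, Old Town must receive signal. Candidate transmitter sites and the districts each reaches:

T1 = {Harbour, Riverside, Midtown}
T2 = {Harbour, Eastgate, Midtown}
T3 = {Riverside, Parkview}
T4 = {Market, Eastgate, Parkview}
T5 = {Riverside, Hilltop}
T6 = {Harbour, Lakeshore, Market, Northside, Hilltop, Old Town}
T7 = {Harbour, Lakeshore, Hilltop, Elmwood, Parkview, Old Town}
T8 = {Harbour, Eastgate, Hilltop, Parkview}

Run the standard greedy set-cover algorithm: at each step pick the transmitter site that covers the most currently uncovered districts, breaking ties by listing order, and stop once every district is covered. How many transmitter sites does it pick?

4

Pick 1: T6 covers 6 new districts (Harbour, Lakeshore, Market, Northside, Hilltop, Old Town).
Pick 2: T1 covers 2 new districts (Riverside, Midtown).
Pick 3: T4 covers 2 new districts (Eastgate, Parkview).
Pick 4: T7 covers 1 new districts (Elmwood).
Greedy uses 4 transmitter sites.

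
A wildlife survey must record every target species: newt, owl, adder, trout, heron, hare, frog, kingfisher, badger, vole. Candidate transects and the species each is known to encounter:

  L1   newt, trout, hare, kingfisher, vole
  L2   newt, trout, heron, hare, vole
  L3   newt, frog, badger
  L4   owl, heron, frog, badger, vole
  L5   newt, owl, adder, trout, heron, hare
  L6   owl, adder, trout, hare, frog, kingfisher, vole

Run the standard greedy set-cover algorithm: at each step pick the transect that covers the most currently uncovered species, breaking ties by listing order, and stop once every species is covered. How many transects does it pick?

3

Pick 1: L6 covers 7 new species (owl, adder, trout, hare, frog, kingfisher, vole).
Pick 2: L2 covers 2 new species (newt, heron).
Pick 3: L3 covers 1 new species (badger).
Greedy uses 3 transects.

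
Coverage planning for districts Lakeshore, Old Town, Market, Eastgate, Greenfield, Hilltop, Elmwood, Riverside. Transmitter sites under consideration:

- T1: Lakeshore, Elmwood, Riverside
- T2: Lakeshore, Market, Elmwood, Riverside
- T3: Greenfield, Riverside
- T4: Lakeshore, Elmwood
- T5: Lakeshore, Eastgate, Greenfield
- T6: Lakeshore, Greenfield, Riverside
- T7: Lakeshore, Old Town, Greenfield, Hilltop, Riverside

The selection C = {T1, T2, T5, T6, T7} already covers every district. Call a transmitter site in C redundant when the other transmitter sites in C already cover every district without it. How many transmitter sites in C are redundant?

Drop T1: the rest still cover every district — redundant.
Drop T2: Market uncovered — not redundant.
Drop T5: Eastgate uncovered — not redundant.
Drop T6: the rest still cover every district — redundant.
Drop T7: Old Town, Hilltop uncovered — not redundant.
2 redundant: T1, T6.

2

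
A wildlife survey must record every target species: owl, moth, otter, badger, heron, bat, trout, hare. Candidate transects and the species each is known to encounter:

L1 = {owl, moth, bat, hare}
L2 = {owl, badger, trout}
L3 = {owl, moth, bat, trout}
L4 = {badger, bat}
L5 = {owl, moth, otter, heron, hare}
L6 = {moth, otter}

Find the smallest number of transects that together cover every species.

L1, L2, L5 together cover {owl, moth, otter, badger, heron, bat, trout, hare} — every species.
No 2 of the 6 transects cover everything (all 15 pairs fall short), so 3 is minimum.

3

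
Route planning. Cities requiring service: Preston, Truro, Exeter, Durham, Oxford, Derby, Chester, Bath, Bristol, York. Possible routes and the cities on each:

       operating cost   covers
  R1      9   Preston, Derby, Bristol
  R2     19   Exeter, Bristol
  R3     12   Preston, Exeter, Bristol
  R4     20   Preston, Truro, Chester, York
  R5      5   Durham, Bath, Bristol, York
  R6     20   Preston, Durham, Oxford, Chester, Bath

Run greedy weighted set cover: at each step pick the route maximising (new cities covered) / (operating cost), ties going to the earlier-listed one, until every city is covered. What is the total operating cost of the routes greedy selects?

66

Pick 1: R5 adds 4 new (Durham, Bath, Bristol, York) at operating cost 5 (ratio 4/5).
Pick 2: R1 adds 2 new (Preston, Derby) at operating cost 9 (ratio 2/9).
Pick 3: R4 adds 2 new (Truro, Chester) at operating cost 20 (ratio 2/20).
Pick 4: R3 adds 1 new (Exeter) at operating cost 12 (ratio 1/12).
Pick 5: R6 adds 1 new (Oxford) at operating cost 20 (ratio 1/20).
Greedy total operating cost: 5 + 9 + 20 + 12 + 20 = 66. (The true optimum is 61, so greedy overshoots here.)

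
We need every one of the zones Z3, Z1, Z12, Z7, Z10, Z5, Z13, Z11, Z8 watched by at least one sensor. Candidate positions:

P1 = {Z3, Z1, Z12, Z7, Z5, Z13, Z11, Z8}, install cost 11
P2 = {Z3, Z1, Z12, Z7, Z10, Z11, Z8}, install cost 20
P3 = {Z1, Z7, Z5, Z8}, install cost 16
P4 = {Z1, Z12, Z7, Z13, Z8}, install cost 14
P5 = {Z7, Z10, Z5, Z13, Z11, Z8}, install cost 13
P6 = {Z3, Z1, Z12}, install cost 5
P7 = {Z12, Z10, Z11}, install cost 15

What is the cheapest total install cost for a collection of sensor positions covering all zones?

18

P5, P6 cover every zone at install cost 13 + 5 = 18.
Any cover uses at least 2 sensor positions; among all covering selections none totals below 18.
Greedy by coverage-per-install cost would pick P1, P5 for 24 — worse than the optimum 18.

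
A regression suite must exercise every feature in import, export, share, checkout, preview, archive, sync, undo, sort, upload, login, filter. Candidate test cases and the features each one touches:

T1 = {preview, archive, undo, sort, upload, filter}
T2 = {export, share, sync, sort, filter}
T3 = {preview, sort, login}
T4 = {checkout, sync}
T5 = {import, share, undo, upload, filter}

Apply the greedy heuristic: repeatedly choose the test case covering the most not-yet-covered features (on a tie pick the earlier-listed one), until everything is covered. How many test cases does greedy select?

5

Pick 1: T1 covers 6 new features (preview, archive, undo, sort, upload, filter).
Pick 2: T2 covers 3 new features (export, share, sync).
Pick 3: T3 covers 1 new features (login).
Pick 4: T4 covers 1 new features (checkout).
Pick 5: T5 covers 1 new features (import).
Greedy uses 5 test cases.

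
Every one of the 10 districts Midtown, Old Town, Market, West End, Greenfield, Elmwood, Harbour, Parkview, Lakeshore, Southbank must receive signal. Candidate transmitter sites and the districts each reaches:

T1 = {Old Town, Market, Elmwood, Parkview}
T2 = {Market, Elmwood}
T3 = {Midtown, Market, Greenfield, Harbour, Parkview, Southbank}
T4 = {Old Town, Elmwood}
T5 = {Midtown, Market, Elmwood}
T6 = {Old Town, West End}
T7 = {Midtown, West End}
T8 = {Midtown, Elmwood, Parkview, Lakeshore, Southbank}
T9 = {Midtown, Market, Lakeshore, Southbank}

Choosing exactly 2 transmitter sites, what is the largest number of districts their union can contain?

Choosing T1, T3 covers {Midtown, Old Town, Market, Greenfield, Elmwood, Harbour, Parkview, Southbank} — 8 districts.
No choice of 2 transmitter sites does better; here West End, Lakeshore are left uncovered.

8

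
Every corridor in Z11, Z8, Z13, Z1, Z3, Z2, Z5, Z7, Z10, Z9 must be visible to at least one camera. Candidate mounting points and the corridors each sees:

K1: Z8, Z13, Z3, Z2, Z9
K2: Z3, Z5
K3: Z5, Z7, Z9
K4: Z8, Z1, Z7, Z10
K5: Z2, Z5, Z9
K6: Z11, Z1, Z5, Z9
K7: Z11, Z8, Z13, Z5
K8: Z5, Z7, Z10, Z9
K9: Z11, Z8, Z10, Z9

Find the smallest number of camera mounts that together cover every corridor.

K1, K4, K6 together cover {Z11, Z8, Z13, Z1, Z3, Z2, Z5, Z7, Z10, Z9} — every corridor.
No 2 of the 9 camera mounts cover everything (all 36 pairs fall short), so 3 is minimum.

3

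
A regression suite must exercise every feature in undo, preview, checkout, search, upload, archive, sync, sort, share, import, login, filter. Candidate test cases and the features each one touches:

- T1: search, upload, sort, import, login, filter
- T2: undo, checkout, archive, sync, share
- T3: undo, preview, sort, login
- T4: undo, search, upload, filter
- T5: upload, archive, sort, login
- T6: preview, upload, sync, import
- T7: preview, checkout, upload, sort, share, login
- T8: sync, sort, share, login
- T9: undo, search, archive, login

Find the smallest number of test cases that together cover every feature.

3

T1, T2, T3 together cover {undo, preview, checkout, search, upload, archive, sync, sort, share, import, login, filter} — every feature.
No 2 of the 9 test cases cover everything (all 36 pairs fall short), so 3 is minimum.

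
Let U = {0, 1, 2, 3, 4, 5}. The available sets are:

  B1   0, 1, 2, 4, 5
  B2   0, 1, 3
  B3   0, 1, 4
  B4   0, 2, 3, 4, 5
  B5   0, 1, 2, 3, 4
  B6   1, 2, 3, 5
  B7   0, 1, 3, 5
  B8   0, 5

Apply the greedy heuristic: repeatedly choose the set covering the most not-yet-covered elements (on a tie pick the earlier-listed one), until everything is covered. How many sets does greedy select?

Pick 1: B1 covers 5 new elements (0, 1, 2, 4, 5).
Pick 2: B2 covers 1 new elements (3).
Greedy uses 2 sets.

2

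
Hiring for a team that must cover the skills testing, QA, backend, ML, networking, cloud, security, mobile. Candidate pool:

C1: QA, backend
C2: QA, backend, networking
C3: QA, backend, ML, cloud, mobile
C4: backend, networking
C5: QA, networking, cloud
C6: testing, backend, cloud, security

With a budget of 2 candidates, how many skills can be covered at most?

Choosing C3, C6 covers {testing, QA, backend, ML, cloud, security, mobile} — 7 skills.
No choice of 2 candidates does better; here networking is left uncovered.

7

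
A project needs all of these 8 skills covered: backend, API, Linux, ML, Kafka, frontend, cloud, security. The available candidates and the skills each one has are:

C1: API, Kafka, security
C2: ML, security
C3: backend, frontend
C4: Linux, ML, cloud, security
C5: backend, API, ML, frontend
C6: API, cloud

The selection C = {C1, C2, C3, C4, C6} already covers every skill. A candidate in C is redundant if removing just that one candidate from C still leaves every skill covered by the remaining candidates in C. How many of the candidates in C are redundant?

2

Drop C1: Kafka uncovered — not redundant.
Drop C2: the rest still cover every skill — redundant.
Drop C3: backend, frontend uncovered — not redundant.
Drop C4: Linux uncovered — not redundant.
Drop C6: the rest still cover every skill — redundant.
2 redundant: C2, C6.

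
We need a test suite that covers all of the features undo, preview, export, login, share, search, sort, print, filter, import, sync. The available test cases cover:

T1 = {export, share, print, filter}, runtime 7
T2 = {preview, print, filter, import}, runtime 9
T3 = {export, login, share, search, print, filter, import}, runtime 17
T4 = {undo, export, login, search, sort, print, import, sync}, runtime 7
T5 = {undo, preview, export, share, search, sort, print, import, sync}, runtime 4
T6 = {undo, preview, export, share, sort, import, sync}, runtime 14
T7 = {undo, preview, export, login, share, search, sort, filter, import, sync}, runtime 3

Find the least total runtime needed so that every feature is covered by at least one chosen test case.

7

T5, T7 cover every feature at runtime 4 + 3 = 7.
Any cover uses at least 2 test cases; among all covering selections none totals below 7.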